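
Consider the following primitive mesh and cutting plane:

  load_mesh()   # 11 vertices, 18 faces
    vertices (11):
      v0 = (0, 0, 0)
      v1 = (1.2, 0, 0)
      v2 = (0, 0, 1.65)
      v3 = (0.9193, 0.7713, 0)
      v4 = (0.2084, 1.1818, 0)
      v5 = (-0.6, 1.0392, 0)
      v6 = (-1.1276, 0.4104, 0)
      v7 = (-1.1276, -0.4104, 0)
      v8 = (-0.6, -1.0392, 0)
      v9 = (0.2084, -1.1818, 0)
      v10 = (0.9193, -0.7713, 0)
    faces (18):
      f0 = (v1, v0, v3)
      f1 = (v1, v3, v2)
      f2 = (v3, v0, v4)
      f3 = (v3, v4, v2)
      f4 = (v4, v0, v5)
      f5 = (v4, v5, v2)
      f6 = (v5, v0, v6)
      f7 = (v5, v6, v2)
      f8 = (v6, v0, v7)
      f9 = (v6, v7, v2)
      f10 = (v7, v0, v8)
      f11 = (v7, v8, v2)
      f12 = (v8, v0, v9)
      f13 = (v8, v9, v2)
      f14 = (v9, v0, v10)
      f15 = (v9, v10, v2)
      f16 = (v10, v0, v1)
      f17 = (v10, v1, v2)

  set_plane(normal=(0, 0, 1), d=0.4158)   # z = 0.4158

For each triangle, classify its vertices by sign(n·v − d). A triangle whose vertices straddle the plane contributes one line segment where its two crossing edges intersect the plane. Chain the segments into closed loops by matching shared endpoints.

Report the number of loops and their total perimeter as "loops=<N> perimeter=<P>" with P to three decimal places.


loops=1 perimeter=5.526

Straddling triangles (9 of 18):
  (v1,v3,v2) [--+] → (0.687636, 0.576932, 0.4158)–(0.8976, 0, 0.4158)  len=0.6140
  (v3,v4,v2) [--+] → (0.155883, 0.883986, 0.4158)–(0.687636, 0.576932, 0.4158)  len=0.6140
  (v4,v5,v2) [--+] → (-0.4488, 0.777322, 0.4158)–(0.155883, 0.883986, 0.4158)  len=0.6140
  (v5,v6,v2) [--+] → (-0.843445, 0.306979, 0.4158)–(-0.4488, 0.777322, 0.4158)  len=0.6140
  (v6,v7,v2) [--+] → (-0.843445, -0.306979, 0.4158)–(-0.843445, 0.306979, 0.4158)  len=0.6140
  (v7,v8,v2) [--+] → (-0.4488, -0.777322, 0.4158)–(-0.843445, -0.306979, 0.4158)  len=0.6140
  (v8,v9,v2) [--+] → (0.155883, -0.883986, 0.4158)–(-0.4488, -0.777322, 0.4158)  len=0.6140
  (v9,v10,v2) [--+] → (0.687636, -0.576932, 0.4158)–(0.155883, -0.883986, 0.4158)  len=0.6140
  (v10,v1,v2) [--+] → (0.8976, 0, 0.4158)–(0.687636, -0.576932, 0.4158)  len=0.6140

Chained into 1 loop(s):
  loop 1: 9 segments, perimeter = 5.5259
Total perimeter = 5.526


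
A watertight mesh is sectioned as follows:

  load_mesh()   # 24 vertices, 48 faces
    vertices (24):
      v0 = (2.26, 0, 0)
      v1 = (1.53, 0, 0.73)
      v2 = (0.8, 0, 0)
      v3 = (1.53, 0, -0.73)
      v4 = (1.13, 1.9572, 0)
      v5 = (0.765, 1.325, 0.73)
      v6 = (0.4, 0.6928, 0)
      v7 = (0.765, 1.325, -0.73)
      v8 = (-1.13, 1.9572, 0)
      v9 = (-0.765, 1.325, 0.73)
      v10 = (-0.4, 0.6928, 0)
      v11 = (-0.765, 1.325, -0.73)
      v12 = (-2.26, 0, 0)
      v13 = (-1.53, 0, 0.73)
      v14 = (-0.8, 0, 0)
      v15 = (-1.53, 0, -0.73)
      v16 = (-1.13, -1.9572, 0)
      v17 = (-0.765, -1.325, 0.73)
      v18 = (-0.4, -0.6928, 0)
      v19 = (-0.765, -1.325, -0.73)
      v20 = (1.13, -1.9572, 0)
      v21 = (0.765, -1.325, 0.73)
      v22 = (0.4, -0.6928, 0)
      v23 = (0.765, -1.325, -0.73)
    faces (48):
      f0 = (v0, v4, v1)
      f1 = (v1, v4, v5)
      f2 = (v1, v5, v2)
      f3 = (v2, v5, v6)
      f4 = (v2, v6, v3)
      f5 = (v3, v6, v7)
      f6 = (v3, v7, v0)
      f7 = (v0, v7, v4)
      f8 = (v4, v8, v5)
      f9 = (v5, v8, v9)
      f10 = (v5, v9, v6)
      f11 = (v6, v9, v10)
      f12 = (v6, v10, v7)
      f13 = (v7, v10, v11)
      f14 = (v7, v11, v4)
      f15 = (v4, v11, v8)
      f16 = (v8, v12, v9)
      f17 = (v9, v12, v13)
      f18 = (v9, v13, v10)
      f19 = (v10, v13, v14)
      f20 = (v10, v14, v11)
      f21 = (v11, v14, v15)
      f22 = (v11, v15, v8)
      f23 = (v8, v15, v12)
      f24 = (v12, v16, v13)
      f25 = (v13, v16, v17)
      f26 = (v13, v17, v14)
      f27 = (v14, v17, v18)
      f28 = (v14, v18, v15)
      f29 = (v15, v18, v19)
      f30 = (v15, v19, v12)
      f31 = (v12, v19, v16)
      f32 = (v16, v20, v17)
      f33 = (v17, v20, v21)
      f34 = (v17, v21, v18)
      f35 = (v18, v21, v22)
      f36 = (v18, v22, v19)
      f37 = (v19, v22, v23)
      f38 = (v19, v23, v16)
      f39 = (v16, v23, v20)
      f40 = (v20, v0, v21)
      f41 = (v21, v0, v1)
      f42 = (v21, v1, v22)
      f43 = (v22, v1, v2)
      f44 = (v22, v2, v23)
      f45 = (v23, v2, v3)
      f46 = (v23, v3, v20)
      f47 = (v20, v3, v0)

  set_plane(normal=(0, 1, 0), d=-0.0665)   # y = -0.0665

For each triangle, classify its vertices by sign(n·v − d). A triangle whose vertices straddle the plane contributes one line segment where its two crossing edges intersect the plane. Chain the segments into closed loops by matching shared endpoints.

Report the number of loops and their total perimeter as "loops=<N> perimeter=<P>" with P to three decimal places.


Straddling triangles (16 of 48):
  (v12,v16,v13) [+-+] → (-2.22161, -0.0665, 0)–(-1.51641, -0.0665, 0.705197)  len=0.9973
  (v13,v16,v17) [+--] → (-1.51641, -0.0665, 0.705197)–(-1.49161, -0.0665, 0.73)  len=0.0351
  (v13,v17,v14) [+-+] → (-1.49161, -0.0665, 0.73)–(-0.798243, -0.0665, 0.0366377)  len=0.9806
  (v14,v17,v18) [+--] → (-0.798243, -0.0665, 0.0366377)–(-0.761605, -0.0665, 0)  len=0.0518
  (v14,v18,v15) [+-+] → (-0.761605, -0.0665, 0)–(-1.42153, -0.0665, -0.659929)  len=0.9333
  (v15,v18,v19) [+--] → (-1.42153, -0.0665, -0.659929)–(-1.49161, -0.0665, -0.73)  len=0.0991
  (v15,v19,v12) [+-+] → (-1.49161, -0.0665, -0.73)–(-2.18497, -0.0665, -0.0366377)  len=0.9806
  (v12,v19,v16) [+--] → (-2.18497, -0.0665, -0.0366377)–(-2.22161, -0.0665, 0)  len=0.0518
  (v20,v0,v21) [-+-] → (2.22161, -0.0665, 0)–(2.18497, -0.0665, 0.0366377)  len=0.0518
  (v21,v0,v1) [-++] → (2.18497, -0.0665, 0.0366377)–(1.49161, -0.0665, 0.73)  len=0.9806
  (v21,v1,v22) [-+-] → (1.49161, -0.0665, 0.73)–(1.42153, -0.0665, 0.659929)  len=0.0991
  (v22,v1,v2) [-++] → (1.42153, -0.0665, 0.659929)–(0.761605, -0.0665, 0)  len=0.9333
  (v22,v2,v23) [-+-] → (0.761605, -0.0665, 0)–(0.798243, -0.0665, -0.0366377)  len=0.0518
  (v23,v2,v3) [-++] → (0.798243, -0.0665, -0.0366377)–(1.49161, -0.0665, -0.73)  len=0.9806
  (v23,v3,v20) [-+-] → (1.49161, -0.0665, -0.73)–(1.51641, -0.0665, -0.705197)  len=0.0351
  (v20,v3,v0) [-++] → (1.51641, -0.0665, -0.705197)–(2.22161, -0.0665, 0)  len=0.9973

Chained into 2 loop(s):
  loop 1: 8 segments, perimeter = 4.1295
  loop 2: 8 segments, perimeter = 4.1295
Total perimeter = 8.259

loops=2 perimeter=8.259


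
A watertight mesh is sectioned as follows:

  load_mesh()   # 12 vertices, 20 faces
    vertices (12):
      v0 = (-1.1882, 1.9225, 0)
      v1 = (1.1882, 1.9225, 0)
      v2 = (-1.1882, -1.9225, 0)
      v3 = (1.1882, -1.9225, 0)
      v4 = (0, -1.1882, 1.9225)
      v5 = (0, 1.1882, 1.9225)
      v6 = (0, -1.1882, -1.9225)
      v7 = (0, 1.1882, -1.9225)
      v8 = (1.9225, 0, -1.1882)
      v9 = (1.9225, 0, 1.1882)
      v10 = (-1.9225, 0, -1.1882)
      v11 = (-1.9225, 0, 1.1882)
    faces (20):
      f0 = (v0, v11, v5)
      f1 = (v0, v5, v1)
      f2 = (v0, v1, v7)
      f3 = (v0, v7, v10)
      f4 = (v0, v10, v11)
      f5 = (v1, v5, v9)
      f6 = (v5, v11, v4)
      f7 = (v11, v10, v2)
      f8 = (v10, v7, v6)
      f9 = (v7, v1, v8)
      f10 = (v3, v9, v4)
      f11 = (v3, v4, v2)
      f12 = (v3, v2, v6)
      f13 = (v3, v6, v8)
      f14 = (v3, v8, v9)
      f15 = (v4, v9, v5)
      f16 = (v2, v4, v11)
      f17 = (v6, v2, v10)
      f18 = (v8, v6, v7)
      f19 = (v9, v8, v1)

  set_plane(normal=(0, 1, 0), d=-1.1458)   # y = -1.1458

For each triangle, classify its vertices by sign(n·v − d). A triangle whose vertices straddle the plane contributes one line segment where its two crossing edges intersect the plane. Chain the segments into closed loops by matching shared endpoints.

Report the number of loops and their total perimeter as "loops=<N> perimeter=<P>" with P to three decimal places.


Straddling triangles (10 of 20):
  (v5,v11,v4) [++-] → (-0.0686029, -1.1458, 1.8963)–(0, -1.1458, 1.9225)  len=0.0734
  (v11,v10,v2) [++-] → (-1.48486, -1.1458, -0.480039)–(-1.48486, -1.1458, 0.480039)  len=0.9601
  (v10,v7,v6) [++-] → (0, -1.1458, -1.9225)–(-0.0686029, -1.1458, -1.8963)  len=0.0734
  (v3,v9,v4) [-+-] → (1.48486, -1.1458, 0.480039)–(0.0686029, -1.1458, 1.8963)  len=2.0029
  (v3,v6,v8) [--+] → (0.0686029, -1.1458, -1.8963)–(1.48486, -1.1458, -0.480039)  len=2.0029
  (v3,v8,v9) [-++] → (1.48486, -1.1458, -0.480039)–(1.48486, -1.1458, 0.480039)  len=0.9601
  (v4,v9,v5) [-++] → (0.0686029, -1.1458, 1.8963)–(0, -1.1458, 1.9225)  len=0.0734
  (v2,v4,v11) [--+] → (-0.0686029, -1.1458, 1.8963)–(-1.48486, -1.1458, 0.480039)  len=2.0029
  (v6,v2,v10) [--+] → (-1.48486, -1.1458, -0.480039)–(-0.0686029, -1.1458, -1.8963)  len=2.0029
  (v8,v6,v7) [+-+] → (0.0686029, -1.1458, -1.8963)–(0, -1.1458, -1.9225)  len=0.0734

Chained into 1 loop(s):
  loop 1: 10 segments, perimeter = 10.2255
Total perimeter = 10.225

loops=1 perimeter=10.225


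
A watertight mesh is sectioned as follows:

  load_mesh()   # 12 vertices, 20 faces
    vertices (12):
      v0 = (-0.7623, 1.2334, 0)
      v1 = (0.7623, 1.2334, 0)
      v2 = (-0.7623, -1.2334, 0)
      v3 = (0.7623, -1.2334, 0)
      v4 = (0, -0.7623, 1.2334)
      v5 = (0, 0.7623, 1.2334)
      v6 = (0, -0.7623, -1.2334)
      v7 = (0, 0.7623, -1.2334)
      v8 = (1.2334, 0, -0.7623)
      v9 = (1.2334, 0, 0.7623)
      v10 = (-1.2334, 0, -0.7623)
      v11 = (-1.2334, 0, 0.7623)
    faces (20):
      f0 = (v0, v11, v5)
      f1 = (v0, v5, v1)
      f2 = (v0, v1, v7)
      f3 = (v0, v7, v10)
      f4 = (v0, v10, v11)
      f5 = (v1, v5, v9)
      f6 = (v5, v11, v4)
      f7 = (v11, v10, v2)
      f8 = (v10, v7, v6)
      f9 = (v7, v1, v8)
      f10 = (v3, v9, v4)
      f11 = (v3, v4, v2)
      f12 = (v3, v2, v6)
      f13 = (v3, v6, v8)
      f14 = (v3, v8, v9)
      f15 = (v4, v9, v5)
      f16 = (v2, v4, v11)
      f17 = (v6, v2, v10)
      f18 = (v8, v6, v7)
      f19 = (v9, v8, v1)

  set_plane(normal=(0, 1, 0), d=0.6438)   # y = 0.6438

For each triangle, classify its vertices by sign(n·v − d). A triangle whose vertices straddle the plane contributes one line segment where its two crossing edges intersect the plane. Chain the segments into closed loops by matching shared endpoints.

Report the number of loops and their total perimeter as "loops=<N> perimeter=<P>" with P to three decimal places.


Straddling triangles (10 of 20):
  (v0,v11,v5) [+-+] → (-0.987499, 0.6438, 0.364401)–(-0.191733, 0.6438, 1.16017)  len=1.1254
  (v0,v7,v10) [++-] → (-0.191733, 0.6438, -1.16017)–(-0.987499, 0.6438, -0.364401)  len=1.1254
  (v0,v10,v11) [+--] → (-0.987499, 0.6438, -0.364401)–(-0.987499, 0.6438, 0.364401)  len=0.7288
  (v1,v5,v9) [++-] → (0.191733, 0.6438, 1.16017)–(0.987499, 0.6438, 0.364401)  len=1.1254
  (v5,v11,v4) [+--] → (-0.191733, 0.6438, 1.16017)–(0, 0.6438, 1.2334)  len=0.2052
  (v10,v7,v6) [-+-] → (-0.191733, 0.6438, -1.16017)–(0, 0.6438, -1.2334)  len=0.2052
  (v7,v1,v8) [++-] → (0.987499, 0.6438, -0.364401)–(0.191733, 0.6438, -1.16017)  len=1.1254
  (v4,v9,v5) [--+] → (0.191733, 0.6438, 1.16017)–(0, 0.6438, 1.2334)  len=0.2052
  (v8,v6,v7) [--+] → (0, 0.6438, -1.2334)–(0.191733, 0.6438, -1.16017)  len=0.2052
  (v9,v8,v1) [--+] → (0.987499, 0.6438, -0.364401)–(0.987499, 0.6438, 0.364401)  len=0.7288

Chained into 1 loop(s):
  loop 1: 10 segments, perimeter = 6.7801
Total perimeter = 6.780

loops=1 perimeter=6.780


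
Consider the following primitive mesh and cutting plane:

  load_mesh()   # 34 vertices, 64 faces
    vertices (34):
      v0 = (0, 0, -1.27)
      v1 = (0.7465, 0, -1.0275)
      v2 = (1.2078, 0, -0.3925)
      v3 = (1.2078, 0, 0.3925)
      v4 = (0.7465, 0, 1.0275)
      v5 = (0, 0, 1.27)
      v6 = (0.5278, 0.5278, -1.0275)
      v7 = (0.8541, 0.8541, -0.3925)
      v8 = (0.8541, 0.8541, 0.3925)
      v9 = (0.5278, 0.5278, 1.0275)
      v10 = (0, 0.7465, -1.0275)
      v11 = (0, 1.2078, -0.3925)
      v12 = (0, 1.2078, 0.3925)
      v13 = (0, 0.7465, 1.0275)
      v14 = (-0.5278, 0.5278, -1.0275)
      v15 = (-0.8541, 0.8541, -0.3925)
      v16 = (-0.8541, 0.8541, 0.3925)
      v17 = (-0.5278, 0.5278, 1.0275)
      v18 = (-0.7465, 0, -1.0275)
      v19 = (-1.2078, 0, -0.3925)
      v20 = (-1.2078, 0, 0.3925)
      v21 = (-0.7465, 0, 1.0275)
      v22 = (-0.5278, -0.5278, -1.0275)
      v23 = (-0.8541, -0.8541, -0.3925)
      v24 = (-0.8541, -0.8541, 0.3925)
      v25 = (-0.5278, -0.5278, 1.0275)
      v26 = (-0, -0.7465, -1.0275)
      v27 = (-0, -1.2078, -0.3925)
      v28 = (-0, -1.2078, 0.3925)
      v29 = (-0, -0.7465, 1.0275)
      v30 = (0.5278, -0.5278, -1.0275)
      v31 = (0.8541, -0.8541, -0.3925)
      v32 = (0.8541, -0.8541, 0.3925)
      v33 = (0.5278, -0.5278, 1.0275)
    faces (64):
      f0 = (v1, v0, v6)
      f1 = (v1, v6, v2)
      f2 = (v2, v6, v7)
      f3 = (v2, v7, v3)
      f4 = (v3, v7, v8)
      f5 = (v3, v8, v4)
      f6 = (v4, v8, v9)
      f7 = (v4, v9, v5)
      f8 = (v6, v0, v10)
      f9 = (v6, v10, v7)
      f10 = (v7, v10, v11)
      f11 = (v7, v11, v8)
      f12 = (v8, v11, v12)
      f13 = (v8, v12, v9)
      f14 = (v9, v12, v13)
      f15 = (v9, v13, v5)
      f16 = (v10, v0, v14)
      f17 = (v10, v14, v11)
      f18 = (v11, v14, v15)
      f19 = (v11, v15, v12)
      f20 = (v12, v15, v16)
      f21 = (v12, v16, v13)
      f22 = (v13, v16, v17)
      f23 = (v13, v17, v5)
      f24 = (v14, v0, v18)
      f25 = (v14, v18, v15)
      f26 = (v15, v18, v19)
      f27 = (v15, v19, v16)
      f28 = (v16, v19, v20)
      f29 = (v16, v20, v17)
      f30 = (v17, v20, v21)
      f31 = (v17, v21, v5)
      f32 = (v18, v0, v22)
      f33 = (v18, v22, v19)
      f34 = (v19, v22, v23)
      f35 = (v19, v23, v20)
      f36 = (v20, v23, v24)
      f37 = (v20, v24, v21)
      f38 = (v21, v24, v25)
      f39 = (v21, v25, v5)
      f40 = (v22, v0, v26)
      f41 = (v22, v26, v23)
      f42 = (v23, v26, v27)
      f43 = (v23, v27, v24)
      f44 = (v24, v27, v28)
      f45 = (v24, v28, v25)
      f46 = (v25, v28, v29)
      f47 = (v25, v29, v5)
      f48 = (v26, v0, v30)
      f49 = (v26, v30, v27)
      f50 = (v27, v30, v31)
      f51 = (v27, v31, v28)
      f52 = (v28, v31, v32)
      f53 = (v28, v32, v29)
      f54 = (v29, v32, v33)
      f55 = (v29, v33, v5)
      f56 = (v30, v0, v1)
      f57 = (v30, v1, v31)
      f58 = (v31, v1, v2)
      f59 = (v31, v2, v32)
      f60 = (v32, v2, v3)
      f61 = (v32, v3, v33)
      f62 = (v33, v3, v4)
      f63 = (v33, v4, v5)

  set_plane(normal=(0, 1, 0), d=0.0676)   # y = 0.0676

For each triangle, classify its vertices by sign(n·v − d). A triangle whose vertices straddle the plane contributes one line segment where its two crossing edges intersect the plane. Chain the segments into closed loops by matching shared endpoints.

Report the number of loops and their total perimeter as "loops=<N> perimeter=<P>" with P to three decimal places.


Straddling triangles (20 of 64):
  (v1,v0,v6) [--+] → (0.0676, 0.0676, -1.23894)–(0.718489, 0.0676, -1.0275)  len=0.6844
  (v1,v6,v2) [-+-] → (0.718489, 0.0676, -1.0275)–(1.12071, 0.0676, -0.47383)  len=0.6843
  (v2,v6,v7) [-++] → (1.12071, 0.0676, -0.47383)–(1.17981, 0.0676, -0.3925)  len=0.1005
  (v2,v7,v3) [-+-] → (1.17981, 0.0676, -0.3925)–(1.17981, 0.0676, 0.330369)  len=0.7229
  (v3,v7,v8) [-++] → (1.17981, 0.0676, 0.330369)–(1.17981, 0.0676, 0.3925)  len=0.0621
  (v3,v8,v4) [-+-] → (1.17981, 0.0676, 0.3925)–(0.755016, 0.0676, 0.977241)  len=0.7228
  (v4,v8,v9) [-++] → (0.755016, 0.0676, 0.977241)–(0.718489, 0.0676, 1.0275)  len=0.0621
  (v4,v9,v5) [-+-] → (0.718489, 0.0676, 1.0275)–(0.0676, 0.0676, 1.23894)  len=0.6844
  (v6,v0,v10) [+-+] → (0.0676, 0.0676, -1.23894)–(0, 0.0676, -1.24804)  len=0.0682
  (v9,v13,v5) [++-] → (0, 0.0676, 1.24804)–(0.0676, 0.0676, 1.23894)  len=0.0682
  (v10,v0,v14) [+-+] → (0, 0.0676, -1.24804)–(-0.0676, 0.0676, -1.23894)  len=0.0682
  (v13,v17,v5) [++-] → (-0.0676, 0.0676, 1.23894)–(0, 0.0676, 1.24804)  len=0.0682
  (v14,v0,v18) [+--] → (-0.0676, 0.0676, -1.23894)–(-0.718489, 0.0676, -1.0275)  len=0.6844
  (v14,v18,v15) [+-+] → (-0.718489, 0.0676, -1.0275)–(-0.755016, 0.0676, -0.977241)  len=0.0621
  (v15,v18,v19) [+--] → (-0.755016, 0.0676, -0.977241)–(-1.17981, 0.0676, -0.3925)  len=0.7228
  (v15,v19,v16) [+-+] → (-1.17981, 0.0676, -0.3925)–(-1.17981, 0.0676, -0.330369)  len=0.0621
  (v16,v19,v20) [+--] → (-1.17981, 0.0676, -0.330369)–(-1.17981, 0.0676, 0.3925)  len=0.7229
  (v16,v20,v17) [+-+] → (-1.17981, 0.0676, 0.3925)–(-1.12071, 0.0676, 0.47383)  len=0.1005
  (v17,v20,v21) [+--] → (-1.12071, 0.0676, 0.47383)–(-0.718489, 0.0676, 1.0275)  len=0.6843
  (v17,v21,v5) [+--] → (-0.718489, 0.0676, 1.0275)–(-0.0676, 0.0676, 1.23894)  len=0.6844

Chained into 1 loop(s):
  loop 1: 20 segments, perimeter = 7.7198
Total perimeter = 7.720

loops=1 perimeter=7.720


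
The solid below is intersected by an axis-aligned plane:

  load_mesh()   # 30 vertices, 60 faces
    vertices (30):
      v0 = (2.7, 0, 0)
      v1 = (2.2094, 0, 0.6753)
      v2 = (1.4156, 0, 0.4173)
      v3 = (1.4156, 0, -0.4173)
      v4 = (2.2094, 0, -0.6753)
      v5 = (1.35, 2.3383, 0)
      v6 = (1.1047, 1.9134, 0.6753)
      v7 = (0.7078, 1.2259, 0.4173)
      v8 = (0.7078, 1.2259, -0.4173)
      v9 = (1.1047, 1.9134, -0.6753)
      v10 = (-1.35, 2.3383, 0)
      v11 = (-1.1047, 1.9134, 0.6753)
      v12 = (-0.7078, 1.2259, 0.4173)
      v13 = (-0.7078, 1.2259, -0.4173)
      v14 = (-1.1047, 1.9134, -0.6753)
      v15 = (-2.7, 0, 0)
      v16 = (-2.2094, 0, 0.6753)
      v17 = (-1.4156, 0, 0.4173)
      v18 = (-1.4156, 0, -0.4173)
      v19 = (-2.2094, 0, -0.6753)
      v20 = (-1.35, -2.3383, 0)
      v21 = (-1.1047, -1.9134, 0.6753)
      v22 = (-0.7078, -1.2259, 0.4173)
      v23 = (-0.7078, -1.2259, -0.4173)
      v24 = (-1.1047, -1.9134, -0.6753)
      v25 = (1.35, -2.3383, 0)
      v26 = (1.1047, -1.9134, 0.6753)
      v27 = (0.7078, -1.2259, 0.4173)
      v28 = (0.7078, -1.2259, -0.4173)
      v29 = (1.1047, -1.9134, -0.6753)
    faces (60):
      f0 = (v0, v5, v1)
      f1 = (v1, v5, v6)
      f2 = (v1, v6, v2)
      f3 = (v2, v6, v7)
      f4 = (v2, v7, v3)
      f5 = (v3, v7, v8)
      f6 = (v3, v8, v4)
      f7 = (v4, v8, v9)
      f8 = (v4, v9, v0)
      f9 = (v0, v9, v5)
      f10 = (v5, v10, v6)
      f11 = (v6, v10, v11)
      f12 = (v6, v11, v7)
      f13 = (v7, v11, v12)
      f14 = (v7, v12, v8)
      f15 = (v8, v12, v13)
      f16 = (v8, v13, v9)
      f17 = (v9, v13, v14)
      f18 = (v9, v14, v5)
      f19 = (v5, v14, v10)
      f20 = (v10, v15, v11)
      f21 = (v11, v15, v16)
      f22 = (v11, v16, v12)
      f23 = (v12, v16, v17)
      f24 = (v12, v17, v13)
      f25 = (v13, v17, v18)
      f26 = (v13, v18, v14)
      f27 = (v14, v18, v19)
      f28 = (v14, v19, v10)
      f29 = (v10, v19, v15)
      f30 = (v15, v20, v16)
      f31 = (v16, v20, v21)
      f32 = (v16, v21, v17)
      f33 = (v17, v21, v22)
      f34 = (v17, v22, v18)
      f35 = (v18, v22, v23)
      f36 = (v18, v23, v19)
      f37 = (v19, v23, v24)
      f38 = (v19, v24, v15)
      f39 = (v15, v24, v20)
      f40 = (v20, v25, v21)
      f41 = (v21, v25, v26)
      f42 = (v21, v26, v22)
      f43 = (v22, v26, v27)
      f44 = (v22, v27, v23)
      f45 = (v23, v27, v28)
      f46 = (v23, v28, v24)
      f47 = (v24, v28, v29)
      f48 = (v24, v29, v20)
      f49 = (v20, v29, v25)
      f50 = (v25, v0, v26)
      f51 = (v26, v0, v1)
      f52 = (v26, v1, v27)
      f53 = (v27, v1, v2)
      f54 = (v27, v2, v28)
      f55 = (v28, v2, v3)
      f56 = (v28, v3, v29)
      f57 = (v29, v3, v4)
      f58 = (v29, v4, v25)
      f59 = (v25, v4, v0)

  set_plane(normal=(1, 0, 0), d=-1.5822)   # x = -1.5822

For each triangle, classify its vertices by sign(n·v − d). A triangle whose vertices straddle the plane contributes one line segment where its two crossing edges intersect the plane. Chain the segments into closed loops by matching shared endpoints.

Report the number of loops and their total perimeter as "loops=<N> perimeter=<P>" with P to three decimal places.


loops=1 perimeter=8.763

Straddling triangles (14 of 60):
  (v10,v15,v11) [+-+] → (-1.5822, 1.93611, 0)–(-1.5822, 1.34069, 0.473171)  len=0.7605
  (v11,v15,v16) [+--] → (-1.5822, 1.34069, 0.473171)–(-1.5822, 1.08634, 0.6753)  len=0.3249
  (v11,v16,v12) [+-+] → (-1.5822, 1.08634, 0.6753)–(-1.5822, 0.512043, 0.567537)  len=0.5843
  (v12,v16,v17) [+-+] → (-1.5822, 0.512043, 0.567537)–(-1.5822, 0, 0.471448)  len=0.5210
  (v14,v18,v19) [++-] → (-1.5822, 0, -0.471448)–(-1.5822, 1.08634, -0.6753)  len=1.1053
  (v14,v19,v10) [+-+] → (-1.5822, 1.08634, -0.6753)–(-1.5822, 1.70652, -0.182458)  len=0.7922
  (v10,v19,v15) [+--] → (-1.5822, 1.70652, -0.182458)–(-1.5822, 1.93611, 0)  len=0.2933
  (v15,v20,v16) [-+-] → (-1.5822, -1.93611, 0)–(-1.5822, -1.70652, 0.182458)  len=0.2933
  (v16,v20,v21) [-++] → (-1.5822, -1.70652, 0.182458)–(-1.5822, -1.08634, 0.6753)  len=0.7922
  (v16,v21,v17) [-++] → (-1.5822, -1.08634, 0.6753)–(-1.5822, 0, 0.471448)  len=1.1053
  (v18,v23,v19) [++-] → (-1.5822, -0.512043, -0.567537)–(-1.5822, 0, -0.471448)  len=0.5210
  (v19,v23,v24) [-++] → (-1.5822, -0.512043, -0.567537)–(-1.5822, -1.08634, -0.6753)  len=0.5843
  (v19,v24,v15) [-+-] → (-1.5822, -1.08634, -0.6753)–(-1.5822, -1.34069, -0.473171)  len=0.3249
  (v15,v24,v20) [-++] → (-1.5822, -1.34069, -0.473171)–(-1.5822, -1.93611, 0)  len=0.7605

Chained into 1 loop(s):
  loop 1: 14 segments, perimeter = 8.7629
Total perimeter = 8.763


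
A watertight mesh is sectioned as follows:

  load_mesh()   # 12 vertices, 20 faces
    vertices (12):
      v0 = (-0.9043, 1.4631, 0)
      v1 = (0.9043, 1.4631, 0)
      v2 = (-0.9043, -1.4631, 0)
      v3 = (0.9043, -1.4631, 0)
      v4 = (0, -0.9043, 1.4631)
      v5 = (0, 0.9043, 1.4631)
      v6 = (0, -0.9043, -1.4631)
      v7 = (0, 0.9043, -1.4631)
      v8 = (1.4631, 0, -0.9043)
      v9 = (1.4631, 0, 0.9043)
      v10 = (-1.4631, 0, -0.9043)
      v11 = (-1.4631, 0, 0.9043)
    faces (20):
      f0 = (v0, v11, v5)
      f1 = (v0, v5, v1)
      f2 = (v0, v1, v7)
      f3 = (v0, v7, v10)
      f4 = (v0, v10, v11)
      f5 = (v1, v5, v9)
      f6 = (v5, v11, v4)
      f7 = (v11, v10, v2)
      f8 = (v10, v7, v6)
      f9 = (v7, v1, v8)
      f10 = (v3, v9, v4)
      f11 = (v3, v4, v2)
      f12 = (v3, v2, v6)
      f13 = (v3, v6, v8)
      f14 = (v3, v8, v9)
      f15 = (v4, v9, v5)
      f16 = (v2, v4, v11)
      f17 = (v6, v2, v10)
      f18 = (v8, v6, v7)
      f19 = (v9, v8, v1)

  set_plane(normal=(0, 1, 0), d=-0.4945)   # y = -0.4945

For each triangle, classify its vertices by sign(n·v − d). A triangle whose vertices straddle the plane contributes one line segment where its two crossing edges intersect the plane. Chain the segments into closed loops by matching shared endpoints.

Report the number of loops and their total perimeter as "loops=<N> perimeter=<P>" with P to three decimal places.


loops=1 perimeter=8.691

Straddling triangles (10 of 20):
  (v5,v11,v4) [++-] → (-0.66303, -0.4945, 1.20987)–(0, -0.4945, 1.4631)  len=0.7097
  (v11,v10,v2) [++-] → (-1.27424, -0.4945, -0.598664)–(-1.27424, -0.4945, 0.598664)  len=1.1973
  (v10,v7,v6) [++-] → (0, -0.4945, -1.4631)–(-0.66303, -0.4945, -1.20987)  len=0.7097
  (v3,v9,v4) [-+-] → (1.27424, -0.4945, 0.598664)–(0.66303, -0.4945, 1.20987)  len=0.8644
  (v3,v6,v8) [--+] → (0.66303, -0.4945, -1.20987)–(1.27424, -0.4945, -0.598664)  len=0.8644
  (v3,v8,v9) [-++] → (1.27424, -0.4945, -0.598664)–(1.27424, -0.4945, 0.598664)  len=1.1973
  (v4,v9,v5) [-++] → (0.66303, -0.4945, 1.20987)–(0, -0.4945, 1.4631)  len=0.7097
  (v2,v4,v11) [--+] → (-0.66303, -0.4945, 1.20987)–(-1.27424, -0.4945, 0.598664)  len=0.8644
  (v6,v2,v10) [--+] → (-1.27424, -0.4945, -0.598664)–(-0.66303, -0.4945, -1.20987)  len=0.8644
  (v8,v6,v7) [+-+] → (0.66303, -0.4945, -1.20987)–(0, -0.4945, -1.4631)  len=0.7097

Chained into 1 loop(s):
  loop 1: 10 segments, perimeter = 8.6911
Total perimeter = 8.691


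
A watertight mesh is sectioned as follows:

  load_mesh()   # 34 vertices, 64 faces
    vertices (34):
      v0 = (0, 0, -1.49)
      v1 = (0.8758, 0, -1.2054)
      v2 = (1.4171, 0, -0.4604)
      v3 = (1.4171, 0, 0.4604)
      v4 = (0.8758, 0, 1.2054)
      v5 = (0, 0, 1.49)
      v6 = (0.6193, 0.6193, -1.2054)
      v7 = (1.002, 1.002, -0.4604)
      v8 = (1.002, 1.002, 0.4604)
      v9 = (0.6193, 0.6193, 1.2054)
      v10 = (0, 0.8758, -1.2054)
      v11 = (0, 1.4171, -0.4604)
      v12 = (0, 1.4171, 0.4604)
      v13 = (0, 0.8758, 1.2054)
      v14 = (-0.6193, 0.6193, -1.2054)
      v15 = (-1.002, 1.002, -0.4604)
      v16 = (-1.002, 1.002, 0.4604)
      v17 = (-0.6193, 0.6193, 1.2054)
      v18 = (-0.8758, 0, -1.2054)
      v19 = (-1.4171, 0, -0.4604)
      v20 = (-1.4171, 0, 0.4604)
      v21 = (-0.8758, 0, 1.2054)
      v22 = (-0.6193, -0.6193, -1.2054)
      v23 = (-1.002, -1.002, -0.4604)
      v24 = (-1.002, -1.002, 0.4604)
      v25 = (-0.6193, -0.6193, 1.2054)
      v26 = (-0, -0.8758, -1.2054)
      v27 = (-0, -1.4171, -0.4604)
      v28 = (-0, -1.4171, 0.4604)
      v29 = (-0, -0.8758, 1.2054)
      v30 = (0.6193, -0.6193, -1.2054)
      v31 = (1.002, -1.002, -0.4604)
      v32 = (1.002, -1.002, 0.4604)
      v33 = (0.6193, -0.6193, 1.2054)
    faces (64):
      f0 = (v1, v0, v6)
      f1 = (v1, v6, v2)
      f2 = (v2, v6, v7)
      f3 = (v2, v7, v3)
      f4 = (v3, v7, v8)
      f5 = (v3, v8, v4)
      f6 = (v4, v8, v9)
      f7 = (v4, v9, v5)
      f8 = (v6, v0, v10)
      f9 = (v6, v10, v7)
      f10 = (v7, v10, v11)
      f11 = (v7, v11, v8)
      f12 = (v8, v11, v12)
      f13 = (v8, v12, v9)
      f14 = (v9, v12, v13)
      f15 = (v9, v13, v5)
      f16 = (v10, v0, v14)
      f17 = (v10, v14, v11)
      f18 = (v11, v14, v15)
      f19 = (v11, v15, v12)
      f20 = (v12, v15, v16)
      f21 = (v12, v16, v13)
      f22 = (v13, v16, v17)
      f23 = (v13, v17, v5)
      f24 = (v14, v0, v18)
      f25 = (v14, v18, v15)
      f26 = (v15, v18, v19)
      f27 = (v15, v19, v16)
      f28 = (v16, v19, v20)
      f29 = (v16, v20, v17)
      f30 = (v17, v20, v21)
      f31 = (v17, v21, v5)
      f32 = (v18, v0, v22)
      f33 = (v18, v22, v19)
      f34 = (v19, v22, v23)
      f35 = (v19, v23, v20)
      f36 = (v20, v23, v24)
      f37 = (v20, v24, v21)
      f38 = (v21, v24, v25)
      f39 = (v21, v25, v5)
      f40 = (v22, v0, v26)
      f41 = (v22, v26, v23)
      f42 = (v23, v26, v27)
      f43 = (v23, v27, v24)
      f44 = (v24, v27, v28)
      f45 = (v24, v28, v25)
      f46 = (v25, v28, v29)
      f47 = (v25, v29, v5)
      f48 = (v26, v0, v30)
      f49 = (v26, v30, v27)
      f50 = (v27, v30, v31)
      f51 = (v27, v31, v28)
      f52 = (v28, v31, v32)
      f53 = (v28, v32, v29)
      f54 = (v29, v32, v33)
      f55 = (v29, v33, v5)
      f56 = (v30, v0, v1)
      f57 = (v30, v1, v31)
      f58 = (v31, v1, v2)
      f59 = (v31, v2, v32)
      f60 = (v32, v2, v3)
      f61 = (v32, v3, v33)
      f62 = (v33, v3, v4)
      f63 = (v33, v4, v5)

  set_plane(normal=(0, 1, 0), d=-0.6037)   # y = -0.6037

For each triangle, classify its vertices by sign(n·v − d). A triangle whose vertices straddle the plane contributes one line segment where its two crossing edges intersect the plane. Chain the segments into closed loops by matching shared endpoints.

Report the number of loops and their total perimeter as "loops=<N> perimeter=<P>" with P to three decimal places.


loops=1 perimeter=8.054

Straddling triangles (20 of 64):
  (v18,v0,v22) [++-] → (-0.6037, -0.6037, -1.21257)–(-0.625761, -0.6037, -1.2054)  len=0.0232
  (v18,v22,v19) [+-+] → (-0.625761, -0.6037, -1.2054)–(-0.639396, -0.6037, -1.18663)  len=0.0232
  (v19,v22,v23) [+--] → (-0.639396, -0.6037, -1.18663)–(-1.167, -0.6037, -0.4604)  len=0.8977
  (v19,v23,v20) [+-+] → (-1.167, -0.6037, -0.4604)–(-1.167, -0.6037, -0.0943774)  len=0.3660
  (v20,v23,v24) [+--] → (-1.167, -0.6037, -0.0943774)–(-1.167, -0.6037, 0.4604)  len=0.5548
  (v20,v24,v21) [+-+] → (-1.167, -0.6037, 0.4604)–(-0.951835, -0.6037, 0.756541)  len=0.3661
  (v21,v24,v25) [+--] → (-0.951835, -0.6037, 0.756541)–(-0.625761, -0.6037, 1.2054)  len=0.5548
  (v21,v25,v5) [+-+] → (-0.625761, -0.6037, 1.2054)–(-0.6037, -0.6037, 1.21257)  len=0.0232
  (v22,v0,v26) [-+-] → (-0.6037, -0.6037, -1.21257)–(0, -0.6037, -1.29382)  len=0.6091
  (v25,v29,v5) [--+] → (0, -0.6037, 1.29382)–(-0.6037, -0.6037, 1.21257)  len=0.6091
  (v26,v0,v30) [-+-] → (0, -0.6037, -1.29382)–(0.6037, -0.6037, -1.21257)  len=0.6091
  (v29,v33,v5) [--+] → (0.6037, -0.6037, 1.21257)–(0, -0.6037, 1.29382)  len=0.6091
  (v30,v0,v1) [-++] → (0.6037, -0.6037, -1.21257)–(0.625761, -0.6037, -1.2054)  len=0.0232
  (v30,v1,v31) [-+-] → (0.625761, -0.6037, -1.2054)–(0.951835, -0.6037, -0.756541)  len=0.5548
  (v31,v1,v2) [-++] → (0.951835, -0.6037, -0.756541)–(1.167, -0.6037, -0.4604)  len=0.3661
  (v31,v2,v32) [-+-] → (1.167, -0.6037, -0.4604)–(1.167, -0.6037, 0.0943774)  len=0.5548
  (v32,v2,v3) [-++] → (1.167, -0.6037, 0.0943774)–(1.167, -0.6037, 0.4604)  len=0.3660
  (v32,v3,v33) [-+-] → (1.167, -0.6037, 0.4604)–(0.639396, -0.6037, 1.18663)  len=0.8977
  (v33,v3,v4) [-++] → (0.639396, -0.6037, 1.18663)–(0.625761, -0.6037, 1.2054)  len=0.0232
  (v33,v4,v5) [-++] → (0.625761, -0.6037, 1.2054)–(0.6037, -0.6037, 1.21257)  len=0.0232

Chained into 1 loop(s):
  loop 1: 20 segments, perimeter = 8.0544
Total perimeter = 8.054


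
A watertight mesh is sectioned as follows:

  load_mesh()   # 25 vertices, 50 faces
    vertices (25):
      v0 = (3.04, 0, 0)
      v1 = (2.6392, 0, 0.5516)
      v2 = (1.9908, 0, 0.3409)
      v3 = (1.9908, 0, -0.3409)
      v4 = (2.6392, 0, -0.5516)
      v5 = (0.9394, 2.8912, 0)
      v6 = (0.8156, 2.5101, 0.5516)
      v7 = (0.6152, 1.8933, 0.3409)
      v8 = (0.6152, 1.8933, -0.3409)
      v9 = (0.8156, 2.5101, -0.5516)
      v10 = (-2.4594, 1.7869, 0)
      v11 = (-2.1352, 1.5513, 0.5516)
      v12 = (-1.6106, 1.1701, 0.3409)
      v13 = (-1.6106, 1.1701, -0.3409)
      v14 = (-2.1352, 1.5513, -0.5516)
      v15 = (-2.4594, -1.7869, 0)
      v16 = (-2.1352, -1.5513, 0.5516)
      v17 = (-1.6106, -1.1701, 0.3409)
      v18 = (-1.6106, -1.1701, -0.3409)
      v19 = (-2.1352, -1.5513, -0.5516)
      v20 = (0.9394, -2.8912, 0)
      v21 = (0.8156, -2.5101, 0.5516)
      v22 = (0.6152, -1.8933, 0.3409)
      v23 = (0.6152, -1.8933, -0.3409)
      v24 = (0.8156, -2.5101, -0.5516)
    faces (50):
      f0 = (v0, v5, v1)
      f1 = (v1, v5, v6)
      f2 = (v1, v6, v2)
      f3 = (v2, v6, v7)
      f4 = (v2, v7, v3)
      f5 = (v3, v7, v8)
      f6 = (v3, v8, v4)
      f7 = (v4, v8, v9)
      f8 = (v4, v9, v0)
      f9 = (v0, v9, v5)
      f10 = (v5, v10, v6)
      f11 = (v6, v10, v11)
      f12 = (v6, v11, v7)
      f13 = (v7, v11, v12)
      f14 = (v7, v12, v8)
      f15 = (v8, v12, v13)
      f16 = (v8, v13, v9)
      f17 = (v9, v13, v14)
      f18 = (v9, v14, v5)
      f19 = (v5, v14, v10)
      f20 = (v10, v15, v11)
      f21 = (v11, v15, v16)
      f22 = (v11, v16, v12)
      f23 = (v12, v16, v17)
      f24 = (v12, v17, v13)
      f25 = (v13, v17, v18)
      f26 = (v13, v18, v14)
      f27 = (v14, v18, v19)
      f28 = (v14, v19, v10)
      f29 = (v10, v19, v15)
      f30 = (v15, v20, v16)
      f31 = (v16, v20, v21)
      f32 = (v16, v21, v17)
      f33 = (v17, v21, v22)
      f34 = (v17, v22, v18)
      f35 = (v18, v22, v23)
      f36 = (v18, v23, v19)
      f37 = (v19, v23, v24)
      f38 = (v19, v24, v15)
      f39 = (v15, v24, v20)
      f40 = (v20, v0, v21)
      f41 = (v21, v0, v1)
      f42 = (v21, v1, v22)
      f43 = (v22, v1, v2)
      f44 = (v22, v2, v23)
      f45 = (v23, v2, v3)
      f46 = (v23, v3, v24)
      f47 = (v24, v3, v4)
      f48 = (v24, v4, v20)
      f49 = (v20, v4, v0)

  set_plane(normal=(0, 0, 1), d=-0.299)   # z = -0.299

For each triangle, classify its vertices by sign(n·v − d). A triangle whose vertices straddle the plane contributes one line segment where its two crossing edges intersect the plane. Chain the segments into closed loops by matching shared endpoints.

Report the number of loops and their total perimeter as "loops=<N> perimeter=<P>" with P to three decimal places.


loops=2 perimeter=28.293

Straddling triangles (20 of 50):
  (v2,v7,v3) [++-] → (1.90626, 0.116353, -0.299)–(1.9908, 0, -0.299)  len=0.1438
  (v3,v7,v8) [-+-] → (1.90626, 0.116353, -0.299)–(0.6152, 1.8933, -0.299)  len=2.1964
  (v4,v9,v0) [--+] → (1.83424, 1.36062, -0.299)–(2.82274, 0, -0.299)  len=1.6818
  (v0,v9,v5) [+-+] → (1.83424, 1.36062, -0.299)–(0.872293, 2.68462, -0.299)  len=1.6366
  (v7,v12,v8) [++-] → (0.478414, 1.84886, -0.299)–(0.6152, 1.8933, -0.299)  len=0.1438
  (v8,v12,v13) [-+-] → (0.478414, 1.84886, -0.299)–(-1.6106, 1.1701, -0.299)  len=2.1965
  (v9,v14,v5) [--+] → (-0.727216, 2.16489, -0.299)–(0.872293, 2.68462, -0.299)  len=1.6818
  (v5,v14,v10) [+-+] → (-0.727216, 2.16489, -0.299)–(-2.28366, 1.65919, -0.299)  len=1.6365
  (v12,v17,v13) [++-] → (-1.6106, 1.02628, -0.299)–(-1.6106, 1.1701, -0.299)  len=0.1438
  (v13,v17,v18) [-+-] → (-1.6106, 1.02628, -0.299)–(-1.6106, -1.1701, -0.299)  len=2.1964
  (v14,v19,v10) [--+] → (-2.28366, -0.0226029, -0.299)–(-2.28366, 1.65919, -0.299)  len=1.6818
  (v10,v19,v15) [+-+] → (-2.28366, -0.0226029, -0.299)–(-2.28366, -1.65919, -0.299)  len=1.6366
  (v17,v22,v18) [++-] → (-1.47381, -1.21454, -0.299)–(-1.6106, -1.1701, -0.299)  len=0.1438
  (v18,v22,v23) [-+-] → (-1.47381, -1.21454, -0.299)–(0.6152, -1.8933, -0.299)  len=2.1965
  (v19,v24,v15) [--+] → (-0.684155, -2.17892, -0.299)–(-2.28366, -1.65919, -0.299)  len=1.6818
  (v15,v24,v20) [+-+] → (-0.684155, -2.17892, -0.299)–(0.872293, -2.68462, -0.299)  len=1.6365
  (v22,v2,v23) [++-] → (0.699737, -1.77695, -0.299)–(0.6152, -1.8933, -0.299)  len=0.1438
  (v23,v2,v3) [-+-] → (0.699737, -1.77695, -0.299)–(1.9908, 0, -0.299)  len=2.1964
  (v24,v4,v20) [--+] → (1.86079, -1.324, -0.299)–(0.872293, -2.68462, -0.299)  len=1.6818
  (v20,v4,v0) [+-+] → (1.86079, -1.324, -0.299)–(2.82274, 0, -0.299)  len=1.6366

Chained into 2 loop(s):
  loop 1: 10 segments, perimeter = 11.7014
  loop 2: 10 segments, perimeter = 16.5918
Total perimeter = 28.293


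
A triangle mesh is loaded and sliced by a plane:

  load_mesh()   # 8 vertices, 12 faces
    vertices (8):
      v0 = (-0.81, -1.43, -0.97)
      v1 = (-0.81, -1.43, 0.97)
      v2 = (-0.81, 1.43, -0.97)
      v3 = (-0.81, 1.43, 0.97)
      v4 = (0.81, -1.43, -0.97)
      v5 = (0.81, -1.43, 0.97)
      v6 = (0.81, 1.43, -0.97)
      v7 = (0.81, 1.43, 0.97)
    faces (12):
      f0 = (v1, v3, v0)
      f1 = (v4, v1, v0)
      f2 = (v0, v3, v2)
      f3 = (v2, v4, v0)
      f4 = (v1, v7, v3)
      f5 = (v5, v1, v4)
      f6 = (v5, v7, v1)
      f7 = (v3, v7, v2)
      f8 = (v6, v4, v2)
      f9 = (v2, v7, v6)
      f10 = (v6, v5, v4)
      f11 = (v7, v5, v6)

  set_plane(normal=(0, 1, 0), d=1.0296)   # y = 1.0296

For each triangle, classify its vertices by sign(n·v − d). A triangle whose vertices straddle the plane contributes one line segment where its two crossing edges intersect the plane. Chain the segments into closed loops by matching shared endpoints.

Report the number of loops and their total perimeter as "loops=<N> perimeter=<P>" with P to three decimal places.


Straddling triangles (8 of 12):
  (v1,v3,v0) [-+-] → (-0.81, 1.0296, 0.97)–(-0.81, 1.0296, 0.6984)  len=0.2716
  (v0,v3,v2) [-++] → (-0.81, 1.0296, 0.6984)–(-0.81, 1.0296, -0.97)  len=1.6684
  (v2,v4,v0) [+--] → (-0.5832, 1.0296, -0.97)–(-0.81, 1.0296, -0.97)  len=0.2268
  (v1,v7,v3) [-++] → (0.5832, 1.0296, 0.97)–(-0.81, 1.0296, 0.97)  len=1.3932
  (v5,v7,v1) [-+-] → (0.81, 1.0296, 0.97)–(0.5832, 1.0296, 0.97)  len=0.2268
  (v6,v4,v2) [+-+] → (0.81, 1.0296, -0.97)–(-0.5832, 1.0296, -0.97)  len=1.3932
  (v6,v5,v4) [+--] → (0.81, 1.0296, -0.6984)–(0.81, 1.0296, -0.97)  len=0.2716
  (v7,v5,v6) [+-+] → (0.81, 1.0296, 0.97)–(0.81, 1.0296, -0.6984)  len=1.6684

Chained into 1 loop(s):
  loop 1: 8 segments, perimeter = 7.1200
Total perimeter = 7.120

loops=1 perimeter=7.120


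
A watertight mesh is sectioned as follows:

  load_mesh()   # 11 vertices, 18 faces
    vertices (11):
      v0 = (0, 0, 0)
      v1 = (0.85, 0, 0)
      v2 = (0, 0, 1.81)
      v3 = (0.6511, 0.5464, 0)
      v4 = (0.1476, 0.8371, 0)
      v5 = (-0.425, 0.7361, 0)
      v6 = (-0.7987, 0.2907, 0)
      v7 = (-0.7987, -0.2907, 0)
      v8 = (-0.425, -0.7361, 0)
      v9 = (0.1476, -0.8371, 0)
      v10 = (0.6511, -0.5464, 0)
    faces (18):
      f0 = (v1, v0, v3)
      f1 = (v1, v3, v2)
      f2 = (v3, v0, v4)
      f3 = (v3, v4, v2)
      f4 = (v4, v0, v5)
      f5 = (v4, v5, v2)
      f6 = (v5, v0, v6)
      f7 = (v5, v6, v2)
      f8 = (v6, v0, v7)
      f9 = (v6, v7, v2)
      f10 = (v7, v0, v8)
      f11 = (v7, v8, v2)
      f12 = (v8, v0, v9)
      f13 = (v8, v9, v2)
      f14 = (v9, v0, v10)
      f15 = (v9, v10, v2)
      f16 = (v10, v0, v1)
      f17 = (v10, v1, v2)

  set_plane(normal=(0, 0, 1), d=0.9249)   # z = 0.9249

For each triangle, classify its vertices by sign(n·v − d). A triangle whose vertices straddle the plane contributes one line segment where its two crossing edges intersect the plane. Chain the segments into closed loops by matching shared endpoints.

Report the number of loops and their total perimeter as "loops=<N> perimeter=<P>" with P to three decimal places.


Straddling triangles (9 of 18):
  (v1,v3,v2) [--+] → (0.318391, 0.267193, 0.9249)–(0.415655, 0, 0.9249)  len=0.2843
  (v3,v4,v2) [--+] → (0.0721772, 0.409347, 0.9249)–(0.318391, 0.267193, 0.9249)  len=0.2843
  (v4,v5,v2) [--+] → (-0.207827, 0.359957, 0.9249)–(0.0721772, 0.409347, 0.9249)  len=0.2843
  (v5,v6,v2) [--+] → (-0.390569, 0.142154, 0.9249)–(-0.207827, 0.359957, 0.9249)  len=0.2843
  (v6,v7,v2) [--+] → (-0.390569, -0.142154, 0.9249)–(-0.390569, 0.142154, 0.9249)  len=0.2843
  (v7,v8,v2) [--+] → (-0.207827, -0.359957, 0.9249)–(-0.390569, -0.142154, 0.9249)  len=0.2843
  (v8,v9,v2) [--+] → (0.0721772, -0.409347, 0.9249)–(-0.207827, -0.359957, 0.9249)  len=0.2843
  (v9,v10,v2) [--+] → (0.318391, -0.267193, 0.9249)–(0.0721772, -0.409347, 0.9249)  len=0.2843
  (v10,v1,v2) [--+] → (0.415655, 0, 0.9249)–(0.318391, -0.267193, 0.9249)  len=0.2843

Chained into 1 loop(s):
  loop 1: 9 segments, perimeter = 2.5589
Total perimeter = 2.559

loops=1 perimeter=2.559


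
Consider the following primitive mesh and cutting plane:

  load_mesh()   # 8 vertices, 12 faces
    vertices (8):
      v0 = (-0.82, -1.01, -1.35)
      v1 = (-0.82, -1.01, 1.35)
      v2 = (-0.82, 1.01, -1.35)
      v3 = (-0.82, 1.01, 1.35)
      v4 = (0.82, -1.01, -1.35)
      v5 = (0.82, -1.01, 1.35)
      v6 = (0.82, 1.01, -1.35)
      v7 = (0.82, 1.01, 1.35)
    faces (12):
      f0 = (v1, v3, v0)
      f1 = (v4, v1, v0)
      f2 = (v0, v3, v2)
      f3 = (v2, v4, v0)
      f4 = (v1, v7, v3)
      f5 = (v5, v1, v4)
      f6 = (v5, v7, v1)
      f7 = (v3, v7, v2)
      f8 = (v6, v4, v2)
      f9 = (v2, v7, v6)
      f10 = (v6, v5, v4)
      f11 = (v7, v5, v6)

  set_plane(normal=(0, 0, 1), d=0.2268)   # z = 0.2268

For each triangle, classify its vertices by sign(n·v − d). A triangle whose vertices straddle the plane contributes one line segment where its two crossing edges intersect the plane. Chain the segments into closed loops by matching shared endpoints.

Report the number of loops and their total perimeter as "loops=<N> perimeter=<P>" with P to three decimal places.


Straddling triangles (8 of 12):
  (v1,v3,v0) [++-] → (-0.82, 0.16968, 0.2268)–(-0.82, -1.01, 0.2268)  len=1.1797
  (v4,v1,v0) [-+-] → (-0.13776, -1.01, 0.2268)–(-0.82, -1.01, 0.2268)  len=0.6822
  (v0,v3,v2) [-+-] → (-0.82, 0.16968, 0.2268)–(-0.82, 1.01, 0.2268)  len=0.8403
  (v5,v1,v4) [++-] → (-0.13776, -1.01, 0.2268)–(0.82, -1.01, 0.2268)  len=0.9578
  (v3,v7,v2) [++-] → (0.13776, 1.01, 0.2268)–(-0.82, 1.01, 0.2268)  len=0.9578
  (v2,v7,v6) [-+-] → (0.13776, 1.01, 0.2268)–(0.82, 1.01, 0.2268)  len=0.6822
  (v6,v5,v4) [-+-] → (0.82, -0.16968, 0.2268)–(0.82, -1.01, 0.2268)  len=0.8403
  (v7,v5,v6) [++-] → (0.82, -0.16968, 0.2268)–(0.82, 1.01, 0.2268)  len=1.1797

Chained into 1 loop(s):
  loop 1: 8 segments, perimeter = 7.3200
Total perimeter = 7.320

loops=1 perimeter=7.320
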